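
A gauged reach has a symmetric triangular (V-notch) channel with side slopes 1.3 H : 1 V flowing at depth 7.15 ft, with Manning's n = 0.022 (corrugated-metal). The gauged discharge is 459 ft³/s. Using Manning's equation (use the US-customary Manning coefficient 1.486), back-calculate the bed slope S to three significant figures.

A = z·y² = 1.3×7.15² = 66.46 ft²
P = 2y√(1+z²) = 2×7.15×√(1+1.3²) = 23.45 ft
R = A/P = 66.46/23.45 = 2.834 ft
S = (Q·n / (1.486·A·R^(2/3)))² = (459×0.022 / (1.486×66.46×2.002))² = 0.002607

0.00261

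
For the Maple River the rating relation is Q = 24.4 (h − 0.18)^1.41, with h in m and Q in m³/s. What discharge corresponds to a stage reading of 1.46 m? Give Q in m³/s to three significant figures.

Q = 24.4 × (1.46 − 0.18)^1.41 = 24.4 × 1.28^1.41 = 34.56 m³/s

34.6 m³/s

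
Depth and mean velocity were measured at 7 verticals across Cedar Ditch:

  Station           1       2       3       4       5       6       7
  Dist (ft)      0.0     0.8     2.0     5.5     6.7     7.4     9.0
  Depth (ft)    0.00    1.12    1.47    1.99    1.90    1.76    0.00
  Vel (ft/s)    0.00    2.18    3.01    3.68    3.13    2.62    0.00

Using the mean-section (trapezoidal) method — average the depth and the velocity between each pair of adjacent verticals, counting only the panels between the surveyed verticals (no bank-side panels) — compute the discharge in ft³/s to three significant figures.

Panel 1-2: Δb = 0.8 ft, d̄ = (0.00+1.12)/2 = 0.56, v̄ = (0.00+2.18)/2 = 1.09 → q = 0.8×0.56×1.09 = 0.4883 ft³/s
Panel 2-3: Δb = 1.2 ft, d̄ = (1.12+1.47)/2 = 1.295, v̄ = (2.18+3.01)/2 = 2.595 → q = 1.2×1.295×2.595 = 4.033 ft³/s
Panel 3-4: Δb = 3.5 ft, d̄ = (1.47+1.99)/2 = 1.73, v̄ = (3.01+3.68)/2 = 3.345 → q = 3.5×1.73×3.345 = 20.25 ft³/s
Panel 4-5: Δb = 1.2 ft, d̄ = (1.99+1.90)/2 = 1.945, v̄ = (3.68+3.13)/2 = 3.405 → q = 1.2×1.945×3.405 = 7.947 ft³/s
Panel 5-6: Δb = 0.7 ft, d̄ = (1.90+1.76)/2 = 1.83, v̄ = (3.13+2.62)/2 = 2.875 → q = 0.7×1.83×2.875 = 3.683 ft³/s
Panel 6-7: Δb = 1.6 ft, d̄ = (1.76+0.00)/2 = 0.88, v̄ = (2.62+0.00)/2 = 1.31 → q = 1.6×0.88×1.31 = 1.844 ft³/s
Q = Σ q = 38.25 ft³/s

38.2 ft³/s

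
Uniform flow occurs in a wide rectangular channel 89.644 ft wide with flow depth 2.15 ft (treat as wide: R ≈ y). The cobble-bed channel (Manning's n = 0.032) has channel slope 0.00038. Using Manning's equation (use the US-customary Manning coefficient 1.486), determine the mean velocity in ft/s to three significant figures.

1.51 ft/s

A = b·y = 89.644 × 2.15 = 192.7 ft²
Wide channel: R ≈ y = 2.15 ft
Q = (1.486/n)·A·R^(2/3)·S^(1/2) = (1.486/0.032) × 192.7 × 2.150^(2/3) × 0.00038^(1/2) = 290.6 ft³/s
V = Q/A = 290.6/192.7 = 1.508 ft/s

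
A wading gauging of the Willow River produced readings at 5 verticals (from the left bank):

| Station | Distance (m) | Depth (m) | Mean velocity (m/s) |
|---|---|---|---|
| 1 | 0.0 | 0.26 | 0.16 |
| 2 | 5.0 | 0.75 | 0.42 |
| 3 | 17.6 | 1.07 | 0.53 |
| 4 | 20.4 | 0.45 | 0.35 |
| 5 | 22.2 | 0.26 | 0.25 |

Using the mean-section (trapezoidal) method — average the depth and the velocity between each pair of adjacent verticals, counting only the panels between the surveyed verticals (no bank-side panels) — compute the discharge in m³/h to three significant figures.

Panel 1-2: Δb = 5 m, d̄ = (0.26+0.75)/2 = 0.505, v̄ = (0.16+0.42)/2 = 0.29 → q = 5×0.505×0.29 = 0.7323 m³/s
Panel 2-3: Δb = 12.6 m, d̄ = (0.75+1.07)/2 = 0.91, v̄ = (0.42+0.53)/2 = 0.475 → q = 12.6×0.91×0.475 = 5.446 m³/s
Panel 3-4: Δb = 2.8 m, d̄ = (1.07+0.45)/2 = 0.76, v̄ = (0.53+0.35)/2 = 0.44 → q = 2.8×0.76×0.44 = 0.9363 m³/s
Panel 4-5: Δb = 1.8 m, d̄ = (0.45+0.26)/2 = 0.355, v̄ = (0.35+0.25)/2 = 0.3 → q = 1.8×0.355×0.3 = 0.1917 m³/s
Q = Σ q = 7.307 m³/s
= 7.307 × 3600 = 26300 m³/h

26300 m³/h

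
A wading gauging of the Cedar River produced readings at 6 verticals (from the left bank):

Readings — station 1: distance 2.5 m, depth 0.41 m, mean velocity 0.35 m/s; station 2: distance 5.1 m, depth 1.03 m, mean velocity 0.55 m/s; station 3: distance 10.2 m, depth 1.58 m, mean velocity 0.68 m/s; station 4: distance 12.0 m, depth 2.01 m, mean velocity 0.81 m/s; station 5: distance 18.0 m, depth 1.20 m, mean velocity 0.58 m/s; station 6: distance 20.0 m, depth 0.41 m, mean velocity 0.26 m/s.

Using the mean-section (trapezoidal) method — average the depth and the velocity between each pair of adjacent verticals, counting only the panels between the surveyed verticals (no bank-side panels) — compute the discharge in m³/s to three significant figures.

14.7 m³/s

Panel 1-2: Δb = 2.6 m, d̄ = (0.41+1.03)/2 = 0.72, v̄ = (0.35+0.55)/2 = 0.45 → q = 2.6×0.72×0.45 = 0.8424 m³/s
Panel 2-3: Δb = 5.1 m, d̄ = (1.03+1.58)/2 = 1.305, v̄ = (0.55+0.68)/2 = 0.615 → q = 5.1×1.305×0.615 = 4.093 m³/s
Panel 3-4: Δb = 1.8 m, d̄ = (1.58+2.01)/2 = 1.795, v̄ = (0.68+0.81)/2 = 0.745 → q = 1.8×1.795×0.745 = 2.407 m³/s
Panel 4-5: Δb = 6 m, d̄ = (2.01+1.20)/2 = 1.605, v̄ = (0.81+0.58)/2 = 0.695 → q = 6×1.605×0.695 = 6.693 m³/s
Panel 5-6: Δb = 2 m, d̄ = (1.20+0.41)/2 = 0.805, v̄ = (0.58+0.26)/2 = 0.42 → q = 2×0.805×0.42 = 0.6762 m³/s
Q = Σ q = 14.71 m³/s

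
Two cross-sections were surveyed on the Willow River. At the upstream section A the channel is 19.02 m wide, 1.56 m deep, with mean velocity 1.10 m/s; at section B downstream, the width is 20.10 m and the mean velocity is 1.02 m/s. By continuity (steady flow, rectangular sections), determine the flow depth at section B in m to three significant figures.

Q = A₁V₁ = (19.02×1.56) × 1.10 = 32.64 m³/s
d₂ = Q/(b₂ V₂) = 32.64/(20.10×1.02) = 1.592 m

1.59 m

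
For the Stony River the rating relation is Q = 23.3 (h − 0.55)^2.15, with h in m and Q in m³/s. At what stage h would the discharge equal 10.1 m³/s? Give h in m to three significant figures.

1.23 m

h − h₀ = (Q/C)^(1/b) = (10.1/23.3)^(1/2.15) = 0.6779 m
h = 0.55 + 0.6779 = 1.228 m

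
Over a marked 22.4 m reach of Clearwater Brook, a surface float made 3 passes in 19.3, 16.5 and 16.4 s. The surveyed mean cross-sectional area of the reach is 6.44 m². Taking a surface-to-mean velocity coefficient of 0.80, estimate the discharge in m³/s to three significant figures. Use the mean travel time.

6.63 m³/s

t̄ = (19.3 + 16.5 + 16.4) / 3 = 17.4 s
v_surface = L / t̄ = 22.4 / 17.4 = 1.287 m/s
v_mean = 0.80 × 1.287 = 1.030 m/s
Q = A × v_mean = 6.44 × 1.030 = 6.632 m³/s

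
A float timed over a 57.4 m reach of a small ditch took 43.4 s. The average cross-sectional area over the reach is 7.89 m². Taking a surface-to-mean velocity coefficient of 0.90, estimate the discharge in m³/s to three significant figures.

v_surface = L / t̄ = 57.4 / 43.4 = 1.323 m/s
v_mean = 0.90 × 1.323 = 1.190 m/s
Q = A × v_mean = 7.89 × 1.190 = 9.392 m³/s

9.39 m³/s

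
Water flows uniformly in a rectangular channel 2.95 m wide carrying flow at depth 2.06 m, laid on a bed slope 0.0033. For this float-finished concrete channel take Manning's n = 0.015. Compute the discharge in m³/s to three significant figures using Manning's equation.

A = b·y = 2.95 × 2.06 = 6.077 m²
P = b + 2y = 2.95 + 2×2.06 = 7.070 m
R = A/P = 6.077/7.070 = 0.8595 m
Q = (1/n)·A·R^(2/3)·S^(1/2) = (1/0.015) × 6.077 × 0.8595^(2/3) × 0.0033^(1/2) = 21.04 m³/s

21.0 m³/s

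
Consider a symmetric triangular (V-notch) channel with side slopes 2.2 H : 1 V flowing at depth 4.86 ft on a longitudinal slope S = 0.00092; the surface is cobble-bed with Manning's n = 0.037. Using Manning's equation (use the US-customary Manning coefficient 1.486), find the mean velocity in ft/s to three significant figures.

A = z·y² = 2.2×4.86² = 51.96 ft²
P = 2y√(1+z²) = 2×4.86×√(1+2.2²) = 23.49 ft
R = A/P = 51.96/23.49 = 2.212 ft
Q = (1.486/n)·A·R^(2/3)·S^(1/2) = (1.486/0.037) × 51.96 × 2.212^(2/3) × 0.00092^(1/2) = 107.5 ft³/s
V = Q/A = 107.5/51.96 = 2.068 ft/s

2.07 ft/s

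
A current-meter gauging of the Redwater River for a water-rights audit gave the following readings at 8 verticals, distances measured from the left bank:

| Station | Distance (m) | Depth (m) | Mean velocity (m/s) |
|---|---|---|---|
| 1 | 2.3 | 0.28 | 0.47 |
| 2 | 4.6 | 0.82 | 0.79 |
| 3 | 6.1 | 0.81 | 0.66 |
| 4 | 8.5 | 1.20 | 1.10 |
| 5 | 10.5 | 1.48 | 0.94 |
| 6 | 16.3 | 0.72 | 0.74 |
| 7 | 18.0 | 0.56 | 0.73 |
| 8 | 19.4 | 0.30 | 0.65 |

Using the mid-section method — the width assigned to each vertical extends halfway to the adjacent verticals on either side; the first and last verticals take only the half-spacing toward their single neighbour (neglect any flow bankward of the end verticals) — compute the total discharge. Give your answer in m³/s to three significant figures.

13.5 m³/s

w_1 = (4.6 − 2.3)/2 = 1.15 m; q_1 = 0.47 × 0.28 × 1.15 = 0.1513 m³/s
w_2 = (6.1 − 2.3)/2 = 1.9 m; q_2 = 0.79 × 0.82 × 1.9 = 1.231 m³/s
w_3 = (8.5 − 4.6)/2 = 1.95 m; q_3 = 0.66 × 0.81 × 1.95 = 1.042 m³/s
w_4 = (10.5 − 6.1)/2 = 2.2 m; q_4 = 1.10 × 1.20 × 2.2 = 2.904 m³/s
w_5 = (16.3 − 8.5)/2 = 3.9 m; q_5 = 0.94 × 1.48 × 3.9 = 5.426 m³/s
w_6 = (18.0 − 10.5)/2 = 3.75 m; q_6 = 0.74 × 0.72 × 3.75 = 1.998 m³/s
w_7 = (19.4 − 16.3)/2 = 1.55 m; q_7 = 0.73 × 0.56 × 1.55 = 0.6336 m³/s
w_8 = (19.4 − 18.0)/2 = 0.7 m; q_8 = 0.65 × 0.30 × 0.7 = 0.1365 m³/s
Q = Σ qᵢ = 13.52 m³/s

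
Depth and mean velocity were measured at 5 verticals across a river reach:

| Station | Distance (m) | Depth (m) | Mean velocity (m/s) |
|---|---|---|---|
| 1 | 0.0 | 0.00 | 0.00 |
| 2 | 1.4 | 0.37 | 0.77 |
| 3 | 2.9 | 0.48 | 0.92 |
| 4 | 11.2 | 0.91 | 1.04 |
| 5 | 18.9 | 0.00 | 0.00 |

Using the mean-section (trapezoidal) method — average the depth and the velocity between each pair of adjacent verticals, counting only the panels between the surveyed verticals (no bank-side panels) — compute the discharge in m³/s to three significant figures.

8.11 m³/s

Panel 1-2: Δb = 1.4 m, d̄ = (0.00+0.37)/2 = 0.185, v̄ = (0.00+0.77)/2 = 0.385 → q = 1.4×0.185×0.385 = 0.09972 m³/s
Panel 2-3: Δb = 1.5 m, d̄ = (0.37+0.48)/2 = 0.425, v̄ = (0.77+0.92)/2 = 0.845 → q = 1.5×0.425×0.845 = 0.5387 m³/s
Panel 3-4: Δb = 8.3 m, d̄ = (0.48+0.91)/2 = 0.695, v̄ = (0.92+1.04)/2 = 0.98 → q = 8.3×0.695×0.98 = 5.653 m³/s
Panel 4-5: Δb = 7.7 m, d̄ = (0.91+0.00)/2 = 0.455, v̄ = (1.04+0.00)/2 = 0.52 → q = 7.7×0.455×0.52 = 1.822 m³/s
Q = Σ q = 8.113 m³/s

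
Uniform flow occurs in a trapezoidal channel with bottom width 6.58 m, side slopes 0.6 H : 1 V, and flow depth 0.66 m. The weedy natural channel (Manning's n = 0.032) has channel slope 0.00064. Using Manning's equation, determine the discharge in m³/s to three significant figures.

A = (b + z·y)·y = (6.58 + 0.6×0.66)×0.66 = 4.604 m²
P = b + 2y√(1+z²) = 6.58 + 2×0.66×√(1+0.6²) = 8.119 m
R = A/P = 4.604/8.119 = 0.5671 m
Q = (1/n)·A·R^(2/3)·S^(1/2) = (1/0.032) × 4.604 × 0.5671^(2/3) × 0.00064^(1/2) = 2.494 m³/s

2.49 m³/s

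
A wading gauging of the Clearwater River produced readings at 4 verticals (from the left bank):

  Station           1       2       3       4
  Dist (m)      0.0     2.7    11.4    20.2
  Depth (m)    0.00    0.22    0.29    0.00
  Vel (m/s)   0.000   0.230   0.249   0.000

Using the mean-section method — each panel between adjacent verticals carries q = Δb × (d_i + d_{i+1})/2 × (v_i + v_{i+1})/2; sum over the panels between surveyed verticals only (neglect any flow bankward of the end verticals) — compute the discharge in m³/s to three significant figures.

0.724 m³/s

Panel 1-2: Δb = 2.7 m, d̄ = (0.00+0.22)/2 = 0.11, v̄ = (0.000+0.230)/2 = 0.115 → q = 2.7×0.11×0.115 = 0.03416 m³/s
Panel 2-3: Δb = 8.7 m, d̄ = (0.22+0.29)/2 = 0.255, v̄ = (0.230+0.249)/2 = 0.2395 → q = 8.7×0.255×0.2395 = 0.5313 m³/s
Panel 3-4: Δb = 8.8 m, d̄ = (0.29+0.00)/2 = 0.145, v̄ = (0.249+0.000)/2 = 0.1245 → q = 8.8×0.145×0.1245 = 0.1589 m³/s
Q = Σ q = 0.7243 m³/s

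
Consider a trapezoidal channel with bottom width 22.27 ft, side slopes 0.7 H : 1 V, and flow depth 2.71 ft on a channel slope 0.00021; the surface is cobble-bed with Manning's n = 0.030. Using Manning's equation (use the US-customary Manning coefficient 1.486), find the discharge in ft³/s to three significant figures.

A = (b + z·y)·y = (22.27 + 0.7×2.71)×2.71 = 65.49 ft²
P = b + 2y√(1+z²) = 22.27 + 2×2.71×√(1+0.7²) = 28.89 ft
R = A/P = 65.49/28.89 = 2.267 ft
Q = (1.486/n)·A·R^(2/3)·S^(1/2) = (1.486/0.030) × 65.49 × 2.267^(2/3) × 0.00021^(1/2) = 81.13 ft³/s

81.1 ft³/s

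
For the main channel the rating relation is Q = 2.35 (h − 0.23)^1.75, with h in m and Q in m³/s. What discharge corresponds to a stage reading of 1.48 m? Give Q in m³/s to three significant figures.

Q = 2.35 × (1.48 − 0.23)^1.75 = 2.35 × 1.25^1.75 = 3.473 m³/s

3.47 m³/s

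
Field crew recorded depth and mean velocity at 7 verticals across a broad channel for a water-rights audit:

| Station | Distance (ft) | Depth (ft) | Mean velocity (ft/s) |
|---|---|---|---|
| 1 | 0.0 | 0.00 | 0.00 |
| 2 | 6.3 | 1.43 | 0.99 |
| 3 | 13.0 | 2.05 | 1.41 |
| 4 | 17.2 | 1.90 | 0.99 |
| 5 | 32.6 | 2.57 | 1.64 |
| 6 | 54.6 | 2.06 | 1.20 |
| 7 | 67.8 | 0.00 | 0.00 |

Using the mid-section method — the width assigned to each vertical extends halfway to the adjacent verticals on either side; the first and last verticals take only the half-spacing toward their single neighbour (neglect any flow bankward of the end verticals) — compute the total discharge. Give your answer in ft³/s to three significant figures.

w_2 = (13.0 − 0.0)/2 = 6.5 ft; q_2 = 0.99 × 1.43 × 6.5 = 9.202 ft³/s
w_3 = (17.2 − 6.3)/2 = 5.45 ft; q_3 = 1.41 × 2.05 × 5.45 = 15.75 ft³/s
w_4 = (32.6 − 13.0)/2 = 9.8 ft; q_4 = 0.99 × 1.90 × 9.8 = 18.43 ft³/s
w_5 = (54.6 − 17.2)/2 = 18.7 ft; q_5 = 1.64 × 2.57 × 18.7 = 78.82 ft³/s
w_6 = (67.8 − 32.6)/2 = 17.6 ft; q_6 = 1.20 × 2.06 × 17.6 = 43.51 ft³/s
Stations 1, 7 contribute zero (depth or velocity is 0).
Q = Σ qᵢ = 165.7 ft³/s

166 ft³/s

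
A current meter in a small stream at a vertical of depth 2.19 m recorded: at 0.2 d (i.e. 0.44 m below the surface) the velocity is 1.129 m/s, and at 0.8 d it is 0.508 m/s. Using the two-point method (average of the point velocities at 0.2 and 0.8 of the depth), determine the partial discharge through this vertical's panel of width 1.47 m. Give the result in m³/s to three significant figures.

2.63 m³/s

v̄ = (1.129 + 0.508) / 2 = 0.8185 m/s
q = v̄ × d × w = 0.8185 × 2.19 × 1.47 = 2.635 m³/s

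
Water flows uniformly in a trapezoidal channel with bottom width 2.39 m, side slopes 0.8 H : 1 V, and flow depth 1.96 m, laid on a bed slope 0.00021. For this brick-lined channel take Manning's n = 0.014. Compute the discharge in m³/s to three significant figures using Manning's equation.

A = (b + z·y)·y = (2.39 + 0.8×1.96)×1.96 = 7.758 m²
P = b + 2y√(1+z²) = 2.39 + 2×1.96×√(1+0.8²) = 7.410 m
R = A/P = 7.758/7.410 = 1.047 m
Q = (1/n)·A·R^(2/3)·S^(1/2) = (1/0.014) × 7.758 × 1.047^(2/3) × 0.00021^(1/2) = 8.279 m³/s

8.28 m³/s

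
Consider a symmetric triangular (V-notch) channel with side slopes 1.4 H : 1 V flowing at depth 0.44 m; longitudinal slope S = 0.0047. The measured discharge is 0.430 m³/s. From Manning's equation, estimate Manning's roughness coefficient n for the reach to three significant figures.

A = z·y² = 1.4×0.44² = 0.2710 m²
P = 2y√(1+z²) = 2×0.44×√(1+1.4²) = 1.514 m
R = A/P = 0.2710/1.514 = 0.1790 m
n = (1/Q)·A·R^(2/3)·S^(1/2) = (1/0.430) × 0.2710 × 0.3176 × 0.06856 = 0.01373

0.0137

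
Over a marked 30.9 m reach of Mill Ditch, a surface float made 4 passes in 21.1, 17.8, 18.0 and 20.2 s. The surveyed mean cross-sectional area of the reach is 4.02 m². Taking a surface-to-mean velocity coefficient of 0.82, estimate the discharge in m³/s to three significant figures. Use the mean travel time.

5.28 m³/s

t̄ = (21.1 + 17.8 + 18.0 + 20.2) / 4 = 19.275 s
v_surface = L / t̄ = 30.9 / 19.275 = 1.603 m/s
v_mean = 0.82 × 1.603 = 1.315 m/s
Q = A × v_mean = 4.02 × 1.315 = 5.285 m³/s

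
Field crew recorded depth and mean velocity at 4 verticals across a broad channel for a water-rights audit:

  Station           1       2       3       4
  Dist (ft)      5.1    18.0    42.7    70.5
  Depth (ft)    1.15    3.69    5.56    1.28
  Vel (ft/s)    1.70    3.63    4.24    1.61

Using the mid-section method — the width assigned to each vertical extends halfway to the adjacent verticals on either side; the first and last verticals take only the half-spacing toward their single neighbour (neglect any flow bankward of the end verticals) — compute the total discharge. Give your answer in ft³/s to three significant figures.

w_1 = (18.0 − 5.1)/2 = 6.45 ft; q_1 = 1.70 × 1.15 × 6.45 = 12.61 ft³/s
w_2 = (42.7 − 5.1)/2 = 18.8 ft; q_2 = 3.63 × 3.69 × 18.8 = 251.8 ft³/s
w_3 = (70.5 − 18.0)/2 = 26.25 ft; q_3 = 4.24 × 5.56 × 26.25 = 618.8 ft³/s
w_4 = (70.5 − 42.7)/2 = 13.9 ft; q_4 = 1.61 × 1.28 × 13.9 = 28.65 ft³/s
Q = Σ qᵢ = 911.9 ft³/s

912 ft³/s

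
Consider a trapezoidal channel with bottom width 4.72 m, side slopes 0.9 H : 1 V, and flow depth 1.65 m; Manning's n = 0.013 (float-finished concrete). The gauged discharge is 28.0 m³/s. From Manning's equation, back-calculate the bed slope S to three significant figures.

0.00109

A = (b + z·y)·y = (4.72 + 0.9×1.65)×1.65 = 10.24 m²
P = b + 2y√(1+z²) = 4.72 + 2×1.65×√(1+0.9²) = 9.160 m
R = A/P = 10.24/9.160 = 1.118 m
S = (Q·n / (1·A·R^(2/3)))² = (28.0×0.013 / (1×10.24×1.077))² = 0.001090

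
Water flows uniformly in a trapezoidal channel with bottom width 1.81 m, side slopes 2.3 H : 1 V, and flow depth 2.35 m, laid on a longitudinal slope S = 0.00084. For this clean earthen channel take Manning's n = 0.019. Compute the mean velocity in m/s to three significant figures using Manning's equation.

1.77 m/s

A = (b + z·y)·y = (1.81 + 2.3×2.35)×2.35 = 16.96 m²
P = b + 2y√(1+z²) = 1.81 + 2×2.35×√(1+2.3²) = 13.60 m
R = A/P = 16.96/13.60 = 1.247 m
Q = (1/n)·A·R^(2/3)·S^(1/2) = (1/0.019) × 16.96 × 1.247^(2/3) × 0.00084^(1/2) = 29.96 m³/s
V = Q/A = 29.96/16.96 = 1.767 m/s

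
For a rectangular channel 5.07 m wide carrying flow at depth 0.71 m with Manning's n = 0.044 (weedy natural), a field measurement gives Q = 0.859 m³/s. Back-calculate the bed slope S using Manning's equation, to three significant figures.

A = b·y = 5.07 × 0.71 = 3.600 m²
P = b + 2y = 5.07 + 2×0.71 = 6.490 m
R = A/P = 3.600/6.490 = 0.5547 m
S = (Q·n / (1·A·R^(2/3)))² = (0.859×0.044 / (1×3.600×0.6751))² = 0.0002419

0.000242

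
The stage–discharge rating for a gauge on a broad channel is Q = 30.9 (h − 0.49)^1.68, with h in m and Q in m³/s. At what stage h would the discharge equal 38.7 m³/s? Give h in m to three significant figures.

1.63 m

h − h₀ = (Q/C)^(1/b) = (38.7/30.9)^(1/1.68) = 1.143 m
h = 0.49 + 1.143 = 1.633 m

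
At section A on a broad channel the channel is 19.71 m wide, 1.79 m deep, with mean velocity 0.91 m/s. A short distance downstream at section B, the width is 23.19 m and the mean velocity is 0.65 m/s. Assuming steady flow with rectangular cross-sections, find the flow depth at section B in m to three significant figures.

Q = A₁V₁ = (19.71×1.79) × 0.91 = 32.11 m³/s
d₂ = Q/(b₂ V₂) = 32.11/(23.19×0.65) = 2.130 m

2.13 m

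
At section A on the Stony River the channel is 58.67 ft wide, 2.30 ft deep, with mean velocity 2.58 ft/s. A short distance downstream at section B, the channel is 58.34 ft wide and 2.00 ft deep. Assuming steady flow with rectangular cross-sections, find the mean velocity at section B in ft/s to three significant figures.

Q = A₁V₁ = (58.67×2.30) × 2.58 = 348.1 ft³/s
A₂ = 58.34 × 2.00 = 116.7 ft²
V₂ = Q/A₂ = 348.1/116.7 = 2.984 ft/s

2.98 ft/s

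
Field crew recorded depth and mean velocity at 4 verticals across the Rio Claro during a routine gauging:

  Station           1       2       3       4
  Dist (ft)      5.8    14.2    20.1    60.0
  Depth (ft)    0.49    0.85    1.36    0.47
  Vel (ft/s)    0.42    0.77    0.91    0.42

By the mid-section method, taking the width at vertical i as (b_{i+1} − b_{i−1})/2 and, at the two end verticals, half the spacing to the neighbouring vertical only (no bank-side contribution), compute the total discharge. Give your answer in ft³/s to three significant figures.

37.8 ft³/s

w_1 = (14.2 − 5.8)/2 = 4.2 ft; q_1 = 0.42 × 0.49 × 4.2 = 0.8644 ft³/s
w_2 = (20.1 − 5.8)/2 = 7.15 ft; q_2 = 0.77 × 0.85 × 7.15 = 4.680 ft³/s
w_3 = (60.0 − 14.2)/2 = 22.9 ft; q_3 = 0.91 × 1.36 × 22.9 = 28.34 ft³/s
w_4 = (60.0 − 20.1)/2 = 19.95 ft; q_4 = 0.42 × 0.47 × 19.95 = 3.938 ft³/s
Q = Σ qᵢ = 37.82 ft³/s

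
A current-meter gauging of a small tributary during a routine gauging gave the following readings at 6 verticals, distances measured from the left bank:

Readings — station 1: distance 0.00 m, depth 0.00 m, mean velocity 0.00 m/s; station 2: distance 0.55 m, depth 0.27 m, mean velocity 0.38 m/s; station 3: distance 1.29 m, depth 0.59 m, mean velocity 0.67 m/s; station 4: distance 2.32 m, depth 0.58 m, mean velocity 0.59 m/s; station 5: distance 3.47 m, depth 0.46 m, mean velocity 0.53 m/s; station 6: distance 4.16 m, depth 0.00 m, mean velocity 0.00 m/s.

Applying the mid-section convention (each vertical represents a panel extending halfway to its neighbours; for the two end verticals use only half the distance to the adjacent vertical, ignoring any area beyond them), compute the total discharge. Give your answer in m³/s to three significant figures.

1.01 m³/s

w_2 = (1.29 − 0.00)/2 = 0.645 m; q_2 = 0.38 × 0.27 × 0.645 = 0.06618 m³/s
w_3 = (2.32 − 0.55)/2 = 0.885 m; q_3 = 0.67 × 0.59 × 0.885 = 0.3498 m³/s
w_4 = (3.47 − 1.29)/2 = 1.09 m; q_4 = 0.59 × 0.58 × 1.09 = 0.3730 m³/s
w_5 = (4.16 − 2.32)/2 = 0.92 m; q_5 = 0.53 × 0.46 × 0.92 = 0.2243 m³/s
Stations 1, 6 contribute zero (depth or velocity is 0).
Q = Σ qᵢ = 1.013 m³/s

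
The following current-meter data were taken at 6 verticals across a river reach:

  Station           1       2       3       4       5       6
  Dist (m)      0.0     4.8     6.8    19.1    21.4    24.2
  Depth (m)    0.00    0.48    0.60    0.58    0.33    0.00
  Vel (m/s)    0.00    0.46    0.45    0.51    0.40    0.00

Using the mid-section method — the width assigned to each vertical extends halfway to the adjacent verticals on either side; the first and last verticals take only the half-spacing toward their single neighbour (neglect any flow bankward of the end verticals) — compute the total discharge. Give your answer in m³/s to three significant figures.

w_2 = (6.8 − 0.0)/2 = 3.4 m; q_2 = 0.46 × 0.48 × 3.4 = 0.7507 m³/s
w_3 = (19.1 − 4.8)/2 = 7.15 m; q_3 = 0.45 × 0.60 × 7.15 = 1.931 m³/s
w_4 = (21.4 − 6.8)/2 = 7.3 m; q_4 = 0.51 × 0.58 × 7.3 = 2.159 m³/s
w_5 = (24.2 − 19.1)/2 = 2.55 m; q_5 = 0.40 × 0.33 × 2.55 = 0.3366 m³/s
Stations 1, 6 contribute zero (depth or velocity is 0).
Q = Σ qᵢ = 5.177 m³/s

5.18 m³/s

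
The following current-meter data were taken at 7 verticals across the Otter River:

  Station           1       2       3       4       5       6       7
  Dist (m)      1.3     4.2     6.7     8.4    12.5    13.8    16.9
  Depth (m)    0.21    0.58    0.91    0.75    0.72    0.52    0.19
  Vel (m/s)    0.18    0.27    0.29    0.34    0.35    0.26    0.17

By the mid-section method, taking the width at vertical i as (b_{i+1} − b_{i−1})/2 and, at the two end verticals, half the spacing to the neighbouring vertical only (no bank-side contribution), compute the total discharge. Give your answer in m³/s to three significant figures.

w_1 = (4.2 − 1.3)/2 = 1.45 m; q_1 = 0.18 × 0.21 × 1.45 = 0.05481 m³/s
w_2 = (6.7 − 1.3)/2 = 2.7 m; q_2 = 0.27 × 0.58 × 2.7 = 0.4228 m³/s
w_3 = (8.4 − 4.2)/2 = 2.1 m; q_3 = 0.29 × 0.91 × 2.1 = 0.5542 m³/s
w_4 = (12.5 − 6.7)/2 = 2.9 m; q_4 = 0.34 × 0.75 × 2.9 = 0.7395 m³/s
w_5 = (13.8 − 8.4)/2 = 2.7 m; q_5 = 0.35 × 0.72 × 2.7 = 0.6804 m³/s
w_6 = (16.9 − 12.5)/2 = 2.2 m; q_6 = 0.26 × 0.52 × 2.2 = 0.2974 m³/s
w_7 = (16.9 − 13.8)/2 = 1.55 m; q_7 = 0.17 × 0.19 × 1.55 = 0.05007 m³/s
Q = Σ qᵢ = 2.799 m³/s

2.80 m³/s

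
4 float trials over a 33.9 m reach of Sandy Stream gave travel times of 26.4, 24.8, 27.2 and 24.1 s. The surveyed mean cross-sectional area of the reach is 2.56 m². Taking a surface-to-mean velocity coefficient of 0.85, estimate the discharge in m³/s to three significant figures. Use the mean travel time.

t̄ = (26.4 + 24.8 + 27.2 + 24.1) / 4 = 25.625 s
v_surface = L / t̄ = 33.9 / 25.625 = 1.323 m/s
v_mean = 0.85 × 1.323 = 1.124 m/s
Q = A × v_mean = 2.56 × 1.124 = 2.879 m³/s

2.88 m³/s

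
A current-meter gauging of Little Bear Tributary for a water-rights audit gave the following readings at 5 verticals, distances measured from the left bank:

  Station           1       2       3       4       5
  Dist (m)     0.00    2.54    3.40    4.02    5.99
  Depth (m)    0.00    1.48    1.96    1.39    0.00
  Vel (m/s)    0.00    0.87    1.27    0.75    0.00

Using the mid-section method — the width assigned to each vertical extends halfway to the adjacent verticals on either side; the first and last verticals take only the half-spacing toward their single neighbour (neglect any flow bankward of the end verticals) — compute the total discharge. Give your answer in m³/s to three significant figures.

5.38 m³/s

w_2 = (3.40 − 0.00)/2 = 1.7 m; q_2 = 0.87 × 1.48 × 1.7 = 2.189 m³/s
w_3 = (4.02 − 2.54)/2 = 0.74 m; q_3 = 1.27 × 1.96 × 0.74 = 1.842 m³/s
w_4 = (5.99 − 3.40)/2 = 1.295 m; q_4 = 0.75 × 1.39 × 1.295 = 1.350 m³/s
Stations 1, 5 contribute zero (depth or velocity is 0).
Q = Σ qᵢ = 5.381 m³/s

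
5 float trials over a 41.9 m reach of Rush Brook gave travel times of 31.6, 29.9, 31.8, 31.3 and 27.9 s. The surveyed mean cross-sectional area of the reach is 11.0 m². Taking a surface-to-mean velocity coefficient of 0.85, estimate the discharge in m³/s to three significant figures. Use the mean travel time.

12.8 m³/s

t̄ = (31.6 + 29.9 + 31.8 + 31.3 + 27.9) / 5 = 30.5 s
v_surface = L / t̄ = 41.9 / 30.5 = 1.374 m/s
v_mean = 0.85 × 1.374 = 1.168 m/s
Q = A × v_mean = 11.0 × 1.168 = 12.84 m³/s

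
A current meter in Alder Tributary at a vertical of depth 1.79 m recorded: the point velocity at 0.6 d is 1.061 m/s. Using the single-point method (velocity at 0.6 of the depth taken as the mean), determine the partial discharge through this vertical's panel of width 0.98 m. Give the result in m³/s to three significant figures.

1.86 m³/s

v̄ = v₀.₆ = 1.061 m/s
q = v̄ × d × w = 1.061 × 1.79 × 0.98 = 1.861 m³/s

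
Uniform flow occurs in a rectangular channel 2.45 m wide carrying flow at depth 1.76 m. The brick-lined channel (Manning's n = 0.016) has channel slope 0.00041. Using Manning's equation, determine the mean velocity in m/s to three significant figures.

A = b·y = 2.45 × 1.76 = 4.312 m²
P = b + 2y = 2.45 + 2×1.76 = 5.970 m
R = A/P = 4.312/5.970 = 0.7223 m
Q = (1/n)·A·R^(2/3)·S^(1/2) = (1/0.016) × 4.312 × 0.7223^(2/3) × 0.00041^(1/2) = 4.393 m³/s
V = Q/A = 4.393/4.312 = 1.019 m/s

1.02 m/s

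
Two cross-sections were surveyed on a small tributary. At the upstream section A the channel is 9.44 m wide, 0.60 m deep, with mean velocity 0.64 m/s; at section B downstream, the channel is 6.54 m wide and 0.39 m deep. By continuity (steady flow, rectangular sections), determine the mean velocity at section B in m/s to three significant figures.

1.42 m/s

Q = A₁V₁ = (9.44×0.60) × 0.64 = 3.625 m³/s
A₂ = 6.54 × 0.39 = 2.551 m²
V₂ = Q/A₂ = 3.625/2.551 = 1.421 m/s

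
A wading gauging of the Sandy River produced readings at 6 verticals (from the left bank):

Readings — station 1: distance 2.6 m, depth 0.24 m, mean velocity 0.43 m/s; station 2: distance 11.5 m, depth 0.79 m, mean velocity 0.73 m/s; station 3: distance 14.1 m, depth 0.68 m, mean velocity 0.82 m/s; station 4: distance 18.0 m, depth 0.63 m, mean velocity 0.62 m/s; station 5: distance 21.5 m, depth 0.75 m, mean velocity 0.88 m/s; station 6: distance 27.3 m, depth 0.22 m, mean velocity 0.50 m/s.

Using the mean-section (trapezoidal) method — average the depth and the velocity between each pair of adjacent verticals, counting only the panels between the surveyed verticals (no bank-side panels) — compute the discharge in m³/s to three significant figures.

9.73 m³/s

Panel 1-2: Δb = 8.9 m, d̄ = (0.24+0.79)/2 = 0.515, v̄ = (0.43+0.73)/2 = 0.58 → q = 8.9×0.515×0.58 = 2.658 m³/s
Panel 2-3: Δb = 2.6 m, d̄ = (0.79+0.68)/2 = 0.735, v̄ = (0.73+0.82)/2 = 0.775 → q = 2.6×0.735×0.775 = 1.481 m³/s
Panel 3-4: Δb = 3.9 m, d̄ = (0.68+0.63)/2 = 0.655, v̄ = (0.82+0.62)/2 = 0.72 → q = 3.9×0.655×0.72 = 1.839 m³/s
Panel 4-5: Δb = 3.5 m, d̄ = (0.63+0.75)/2 = 0.69, v̄ = (0.62+0.88)/2 = 0.75 → q = 3.5×0.69×0.75 = 1.811 m³/s
Panel 5-6: Δb = 5.8 m, d̄ = (0.75+0.22)/2 = 0.485, v̄ = (0.88+0.50)/2 = 0.69 → q = 5.8×0.485×0.69 = 1.941 m³/s
Q = Σ q = 9.731 m³/s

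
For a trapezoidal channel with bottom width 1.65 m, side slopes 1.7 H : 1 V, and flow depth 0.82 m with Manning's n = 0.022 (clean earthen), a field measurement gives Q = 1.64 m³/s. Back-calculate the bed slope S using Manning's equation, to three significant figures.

A = (b + z·y)·y = (1.65 + 1.7×0.82)×0.82 = 2.496 m²
P = b + 2y√(1+z²) = 1.65 + 2×0.82×√(1+1.7²) = 4.885 m
R = A/P = 2.496/4.885 = 0.5110 m
S = (Q·n / (1·A·R^(2/3)))² = (1.64×0.022 / (1×2.496×0.6392))² = 0.0005114

0.000511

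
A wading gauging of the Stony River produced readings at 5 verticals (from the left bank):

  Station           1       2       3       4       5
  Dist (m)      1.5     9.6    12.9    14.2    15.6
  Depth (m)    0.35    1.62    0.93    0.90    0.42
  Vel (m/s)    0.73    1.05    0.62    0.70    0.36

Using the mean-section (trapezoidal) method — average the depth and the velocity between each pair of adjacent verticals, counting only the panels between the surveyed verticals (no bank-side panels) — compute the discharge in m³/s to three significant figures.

Panel 1-2: Δb = 8.1 m, d̄ = (0.35+1.62)/2 = 0.985, v̄ = (0.73+1.05)/2 = 0.89 → q = 8.1×0.985×0.89 = 7.101 m³/s
Panel 2-3: Δb = 3.3 m, d̄ = (1.62+0.93)/2 = 1.275, v̄ = (1.05+0.62)/2 = 0.835 → q = 3.3×1.275×0.835 = 3.513 m³/s
Panel 3-4: Δb = 1.3 m, d̄ = (0.93+0.90)/2 = 0.915, v̄ = (0.62+0.70)/2 = 0.66 → q = 1.3×0.915×0.66 = 0.7851 m³/s
Panel 4-5: Δb = 1.4 m, d̄ = (0.90+0.42)/2 = 0.66, v̄ = (0.70+0.36)/2 = 0.53 → q = 1.4×0.66×0.53 = 0.4897 m³/s
Q = Σ q = 11.89 m³/s

11.9 m³/s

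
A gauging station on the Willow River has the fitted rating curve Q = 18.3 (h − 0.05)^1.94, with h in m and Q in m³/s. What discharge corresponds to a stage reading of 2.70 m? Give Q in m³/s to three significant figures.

121 m³/s

Q = 18.3 × (2.70 − 0.05)^1.94 = 18.3 × 2.65^1.94 = 121.2 m³/s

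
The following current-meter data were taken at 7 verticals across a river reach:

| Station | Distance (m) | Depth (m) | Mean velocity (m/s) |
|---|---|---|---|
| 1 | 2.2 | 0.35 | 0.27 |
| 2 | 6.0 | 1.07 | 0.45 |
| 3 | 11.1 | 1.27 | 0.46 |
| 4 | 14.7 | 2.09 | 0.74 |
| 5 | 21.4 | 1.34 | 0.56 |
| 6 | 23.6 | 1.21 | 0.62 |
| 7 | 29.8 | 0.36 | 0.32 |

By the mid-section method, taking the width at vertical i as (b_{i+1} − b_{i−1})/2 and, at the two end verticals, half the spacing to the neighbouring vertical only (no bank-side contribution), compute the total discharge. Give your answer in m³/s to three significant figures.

19.7 m³/s

w_1 = (6.0 − 2.2)/2 = 1.9 m; q_1 = 0.27 × 0.35 × 1.9 = 0.1796 m³/s
w_2 = (11.1 − 2.2)/2 = 4.45 m; q_2 = 0.45 × 1.07 × 4.45 = 2.143 m³/s
w_3 = (14.7 − 6.0)/2 = 4.35 m; q_3 = 0.46 × 1.27 × 4.35 = 2.541 m³/s
w_4 = (21.4 − 11.1)/2 = 5.15 m; q_4 = 0.74 × 2.09 × 5.15 = 7.965 m³/s
w_5 = (23.6 − 14.7)/2 = 4.45 m; q_5 = 0.56 × 1.34 × 4.45 = 3.339 m³/s
w_6 = (29.8 − 21.4)/2 = 4.2 m; q_6 = 0.62 × 1.21 × 4.2 = 3.151 m³/s
w_7 = (29.8 − 23.6)/2 = 3.1 m; q_7 = 0.32 × 0.36 × 3.1 = 0.3571 m³/s
Q = Σ qᵢ = 19.68 m³/s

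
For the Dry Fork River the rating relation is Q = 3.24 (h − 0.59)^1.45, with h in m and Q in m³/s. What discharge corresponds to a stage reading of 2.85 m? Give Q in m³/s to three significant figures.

Q = 3.24 × (2.85 − 0.59)^1.45 = 3.24 × 2.26^1.45 = 10.57 m³/s

10.6 m³/s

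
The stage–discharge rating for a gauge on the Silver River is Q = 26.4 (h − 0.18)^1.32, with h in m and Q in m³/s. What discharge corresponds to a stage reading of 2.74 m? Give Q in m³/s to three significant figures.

91.3 m³/s

Q = 26.4 × (2.74 − 0.18)^1.32 = 26.4 × 2.56^1.32 = 91.30 m³/s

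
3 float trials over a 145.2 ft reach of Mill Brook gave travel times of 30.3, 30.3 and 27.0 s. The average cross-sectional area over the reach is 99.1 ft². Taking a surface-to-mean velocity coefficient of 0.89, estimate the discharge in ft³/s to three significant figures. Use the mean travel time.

t̄ = (30.3 + 30.3 + 27.0) / 3 = 29.2 s
v_surface = L / t̄ = 145.2 / 29.2 = 4.973 ft/s
v_mean = 0.89 × 4.973 = 4.426 ft/s
Q = A × v_mean = 99.1 × 4.426 = 438.6 ft³/s

439 ft³/s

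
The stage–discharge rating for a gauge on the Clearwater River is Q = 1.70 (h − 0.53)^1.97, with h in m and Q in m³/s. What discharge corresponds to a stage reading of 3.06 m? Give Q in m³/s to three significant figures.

Q = 1.70 × (3.06 − 0.53)^1.97 = 1.70 × 2.53^1.97 = 10.58 m³/s

10.6 m³/s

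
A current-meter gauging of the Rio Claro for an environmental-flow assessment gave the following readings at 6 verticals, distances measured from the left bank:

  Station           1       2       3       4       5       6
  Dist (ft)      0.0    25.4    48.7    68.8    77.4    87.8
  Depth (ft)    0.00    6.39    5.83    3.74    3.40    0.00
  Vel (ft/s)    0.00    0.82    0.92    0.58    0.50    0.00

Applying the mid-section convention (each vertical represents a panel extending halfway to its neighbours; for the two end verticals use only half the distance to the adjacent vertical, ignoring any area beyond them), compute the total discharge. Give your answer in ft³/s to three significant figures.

w_2 = (48.7 − 0.0)/2 = 24.35 ft; q_2 = 0.82 × 6.39 × 24.35 = 127.6 ft³/s
w_3 = (68.8 − 25.4)/2 = 21.7 ft; q_3 = 0.92 × 5.83 × 21.7 = 116.4 ft³/s
w_4 = (77.4 − 48.7)/2 = 14.35 ft; q_4 = 0.58 × 3.74 × 14.35 = 31.13 ft³/s
w_5 = (87.8 − 68.8)/2 = 9.5 ft; q_5 = 0.50 × 3.40 × 9.5 = 16.15 ft³/s
Stations 1, 6 contribute zero (depth or velocity is 0).
Q = Σ qᵢ = 291.3 ft³/s

291 ft³/s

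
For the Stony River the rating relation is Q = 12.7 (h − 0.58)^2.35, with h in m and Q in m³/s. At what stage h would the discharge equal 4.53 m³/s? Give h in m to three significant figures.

1.22 m

h − h₀ = (Q/C)^(1/b) = (4.53/12.7)^(1/2.35) = 0.6449 m
h = 0.58 + 0.6449 = 1.225 m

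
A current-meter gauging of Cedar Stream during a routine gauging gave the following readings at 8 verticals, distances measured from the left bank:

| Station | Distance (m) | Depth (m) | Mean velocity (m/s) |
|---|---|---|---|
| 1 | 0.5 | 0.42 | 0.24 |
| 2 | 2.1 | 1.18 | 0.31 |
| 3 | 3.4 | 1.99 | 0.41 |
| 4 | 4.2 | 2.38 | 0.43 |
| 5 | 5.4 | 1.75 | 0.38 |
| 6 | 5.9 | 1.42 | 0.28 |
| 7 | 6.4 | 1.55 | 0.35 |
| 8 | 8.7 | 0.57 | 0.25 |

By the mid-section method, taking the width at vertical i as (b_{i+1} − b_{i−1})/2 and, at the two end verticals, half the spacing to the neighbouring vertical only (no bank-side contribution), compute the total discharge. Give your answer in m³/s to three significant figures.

w_1 = (2.1 − 0.5)/2 = 0.8 m; q_1 = 0.24 × 0.42 × 0.8 = 0.08064 m³/s
w_2 = (3.4 − 0.5)/2 = 1.45 m; q_2 = 0.31 × 1.18 × 1.45 = 0.5304 m³/s
w_3 = (4.2 − 2.1)/2 = 1.05 m; q_3 = 0.41 × 1.99 × 1.05 = 0.8567 m³/s
w_4 = (5.4 − 3.4)/2 = 1 m; q_4 = 0.43 × 2.38 × 1 = 1.023 m³/s
w_5 = (5.9 − 4.2)/2 = 0.85 m; q_5 = 0.38 × 1.75 × 0.85 = 0.5653 m³/s
w_6 = (6.4 − 5.4)/2 = 0.5 m; q_6 = 0.28 × 1.42 × 0.5 = 0.1988 m³/s
w_7 = (8.7 − 5.9)/2 = 1.4 m; q_7 = 0.35 × 1.55 × 1.4 = 0.7595 m³/s
w_8 = (8.7 − 6.4)/2 = 1.15 m; q_8 = 0.25 × 0.57 × 1.15 = 0.1639 m³/s
Q = Σ qᵢ = 4.179 m³/s

4.18 m³/s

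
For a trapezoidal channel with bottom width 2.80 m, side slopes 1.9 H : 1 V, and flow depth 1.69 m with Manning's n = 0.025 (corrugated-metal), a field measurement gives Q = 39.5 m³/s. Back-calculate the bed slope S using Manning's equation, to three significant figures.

A = (b + z·y)·y = (2.80 + 1.9×1.69)×1.69 = 10.16 m²
P = b + 2y√(1+z²) = 2.80 + 2×1.69×√(1+1.9²) = 10.06 m
R = A/P = 10.16/10.06 = 1.010 m
S = (Q·n / (1·A·R^(2/3)))² = (39.5×0.025 / (1×10.16×1.007))² = 0.009324

0.00932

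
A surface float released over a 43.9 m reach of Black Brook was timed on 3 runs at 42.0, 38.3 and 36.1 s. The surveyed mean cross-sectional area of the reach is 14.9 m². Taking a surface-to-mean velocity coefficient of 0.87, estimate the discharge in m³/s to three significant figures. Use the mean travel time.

14.7 m³/s

t̄ = (42.0 + 38.3 + 36.1) / 3 = 38.8 s
v_surface = L / t̄ = 43.9 / 38.8 = 1.131 m/s
v_mean = 0.87 × 1.131 = 0.9844 m/s
Q = A × v_mean = 14.9 × 0.9844 = 14.67 m³/s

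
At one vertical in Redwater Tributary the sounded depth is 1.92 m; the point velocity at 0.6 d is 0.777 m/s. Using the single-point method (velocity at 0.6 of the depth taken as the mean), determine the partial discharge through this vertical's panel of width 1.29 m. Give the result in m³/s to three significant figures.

1.92 m³/s

v̄ = v₀.₆ = 0.777 m/s
q = v̄ × d × w = 0.7770 × 1.92 × 1.29 = 1.924 m³/s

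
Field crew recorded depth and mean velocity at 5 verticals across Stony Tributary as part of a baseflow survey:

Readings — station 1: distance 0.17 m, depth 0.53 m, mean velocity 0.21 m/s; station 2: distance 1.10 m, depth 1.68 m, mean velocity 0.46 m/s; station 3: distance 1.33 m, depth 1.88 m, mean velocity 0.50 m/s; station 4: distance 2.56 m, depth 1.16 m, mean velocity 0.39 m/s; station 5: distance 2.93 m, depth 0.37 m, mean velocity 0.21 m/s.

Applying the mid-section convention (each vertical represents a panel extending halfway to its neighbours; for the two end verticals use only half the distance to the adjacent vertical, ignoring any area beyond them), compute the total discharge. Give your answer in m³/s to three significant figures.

1.56 m³/s

w_1 = (1.10 − 0.17)/2 = 0.465 m; q_1 = 0.21 × 0.53 × 0.465 = 0.05175 m³/s
w_2 = (1.33 − 0.17)/2 = 0.58 m; q_2 = 0.46 × 1.68 × 0.58 = 0.4482 m³/s
w_3 = (2.56 − 1.10)/2 = 0.73 m; q_3 = 0.50 × 1.88 × 0.73 = 0.6862 m³/s
w_4 = (2.93 − 1.33)/2 = 0.8 m; q_4 = 0.39 × 1.16 × 0.8 = 0.3619 m³/s
w_5 = (2.93 − 2.56)/2 = 0.185 m; q_5 = 0.21 × 0.37 × 0.185 = 0.01437 m³/s
Q = Σ qᵢ = 1.562 m³/s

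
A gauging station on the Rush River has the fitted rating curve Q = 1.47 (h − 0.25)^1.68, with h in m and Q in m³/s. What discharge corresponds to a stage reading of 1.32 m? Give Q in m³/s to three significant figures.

Q = 1.47 × (1.32 − 0.25)^1.68 = 1.47 × 1.07^1.68 = 1.647 m³/s

1.65 m³/s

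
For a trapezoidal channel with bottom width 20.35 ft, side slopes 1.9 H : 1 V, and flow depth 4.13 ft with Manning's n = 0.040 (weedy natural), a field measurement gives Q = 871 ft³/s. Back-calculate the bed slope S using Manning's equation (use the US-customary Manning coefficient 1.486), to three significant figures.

0.00913

A = (b + z·y)·y = (20.35 + 1.9×4.13)×4.13 = 116.5 ft²
P = b + 2y√(1+z²) = 20.35 + 2×4.13×√(1+1.9²) = 38.08 ft
R = A/P = 116.5/38.08 = 3.058 ft
S = (Q·n / (1.486·A·R^(2/3)))² = (871×0.040 / (1.486×116.5×2.107))² = 0.009133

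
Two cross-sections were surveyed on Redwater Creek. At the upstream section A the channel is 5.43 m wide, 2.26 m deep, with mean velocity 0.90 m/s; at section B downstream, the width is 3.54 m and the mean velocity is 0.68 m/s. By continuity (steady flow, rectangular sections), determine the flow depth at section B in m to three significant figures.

Q = A₁V₁ = (5.43×2.26) × 0.90 = 11.04 m³/s
d₂ = Q/(b₂ V₂) = 11.04/(3.54×0.68) = 4.588 m

4.59 m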